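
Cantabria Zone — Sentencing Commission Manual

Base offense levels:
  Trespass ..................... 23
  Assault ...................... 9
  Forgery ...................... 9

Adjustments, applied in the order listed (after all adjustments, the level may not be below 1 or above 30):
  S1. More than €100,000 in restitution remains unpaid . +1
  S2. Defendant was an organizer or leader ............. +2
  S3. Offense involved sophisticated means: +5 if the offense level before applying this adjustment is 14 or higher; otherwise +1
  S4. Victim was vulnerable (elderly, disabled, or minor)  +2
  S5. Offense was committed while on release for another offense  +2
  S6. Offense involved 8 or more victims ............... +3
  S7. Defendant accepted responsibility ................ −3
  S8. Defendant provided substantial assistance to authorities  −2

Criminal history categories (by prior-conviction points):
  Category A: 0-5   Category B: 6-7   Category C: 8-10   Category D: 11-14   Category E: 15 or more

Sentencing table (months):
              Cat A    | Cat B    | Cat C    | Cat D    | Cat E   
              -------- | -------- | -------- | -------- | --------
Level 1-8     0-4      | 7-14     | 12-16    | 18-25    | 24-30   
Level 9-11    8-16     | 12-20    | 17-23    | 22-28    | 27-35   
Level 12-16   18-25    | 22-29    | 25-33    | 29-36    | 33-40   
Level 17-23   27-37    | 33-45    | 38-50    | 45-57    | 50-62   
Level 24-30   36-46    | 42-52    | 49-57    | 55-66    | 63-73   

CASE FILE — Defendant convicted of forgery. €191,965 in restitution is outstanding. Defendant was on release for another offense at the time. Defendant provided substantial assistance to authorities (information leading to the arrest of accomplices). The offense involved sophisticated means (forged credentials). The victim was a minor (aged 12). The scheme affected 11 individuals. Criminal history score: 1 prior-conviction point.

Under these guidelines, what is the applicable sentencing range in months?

18-25 months

Base offense level for forgery: 9.
S1 applies: 9 + 1 = 10.
S3 applies (level before this adjustment is 10 < 14, so +1): 10 + 1 = 11.
S4 applies: 11 + 2 = 13.
S5 applies: 13 + 2 = 15.
S6 applies: 15 + 3 = 18.
S7 does not apply.
S8 applies: 18 − 2 = 16.
Final offense level: 16.
Criminal history: 1 prior point → Category A (0-5).
Level 16 falls in the 12-16 band.
Grid: Level 12-16 × Category A = 18-25 months.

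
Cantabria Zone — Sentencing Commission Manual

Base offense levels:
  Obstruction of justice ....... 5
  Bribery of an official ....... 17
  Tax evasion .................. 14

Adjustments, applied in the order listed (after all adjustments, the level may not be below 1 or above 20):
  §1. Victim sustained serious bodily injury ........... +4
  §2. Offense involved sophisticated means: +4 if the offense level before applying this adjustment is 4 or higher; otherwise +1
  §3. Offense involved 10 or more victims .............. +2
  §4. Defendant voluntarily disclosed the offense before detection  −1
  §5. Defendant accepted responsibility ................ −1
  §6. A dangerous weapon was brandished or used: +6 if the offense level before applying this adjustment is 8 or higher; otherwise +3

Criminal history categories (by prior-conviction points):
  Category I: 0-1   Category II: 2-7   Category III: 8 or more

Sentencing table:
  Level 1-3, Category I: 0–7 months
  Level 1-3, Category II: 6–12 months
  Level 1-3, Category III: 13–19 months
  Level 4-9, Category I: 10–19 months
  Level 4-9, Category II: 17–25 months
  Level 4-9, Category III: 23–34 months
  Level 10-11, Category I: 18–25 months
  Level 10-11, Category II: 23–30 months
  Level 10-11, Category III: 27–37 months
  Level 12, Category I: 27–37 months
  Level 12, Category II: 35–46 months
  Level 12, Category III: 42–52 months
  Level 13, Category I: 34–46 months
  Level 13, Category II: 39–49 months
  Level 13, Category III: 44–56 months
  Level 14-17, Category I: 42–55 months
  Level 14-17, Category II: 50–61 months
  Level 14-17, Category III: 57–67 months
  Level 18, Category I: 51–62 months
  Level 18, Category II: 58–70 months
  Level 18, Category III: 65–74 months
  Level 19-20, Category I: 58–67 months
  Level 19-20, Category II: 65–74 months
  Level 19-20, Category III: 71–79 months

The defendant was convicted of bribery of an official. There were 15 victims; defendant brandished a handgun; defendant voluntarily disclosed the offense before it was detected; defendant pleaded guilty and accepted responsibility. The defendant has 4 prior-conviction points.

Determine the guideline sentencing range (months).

65-74 months

Base offense level for bribery of an official: 17.
§2 does not apply.
§3 applies: 17 + 2 = 19.
§4 applies: 19 − 1 = 18.
§5 applies: 18 − 1 = 17.
§6 applies (level before this adjustment is 17 ≥ 8, so +6): 17 + 6 = 23.
Level 23 exceeds the maximum of 20; capped at 20.
Final offense level: 20.
Criminal history: 4 prior points → Category II (2-7).
Level 20 falls in the 19-20 band.
Grid: Level 19-20 × Category II = 65-74 months.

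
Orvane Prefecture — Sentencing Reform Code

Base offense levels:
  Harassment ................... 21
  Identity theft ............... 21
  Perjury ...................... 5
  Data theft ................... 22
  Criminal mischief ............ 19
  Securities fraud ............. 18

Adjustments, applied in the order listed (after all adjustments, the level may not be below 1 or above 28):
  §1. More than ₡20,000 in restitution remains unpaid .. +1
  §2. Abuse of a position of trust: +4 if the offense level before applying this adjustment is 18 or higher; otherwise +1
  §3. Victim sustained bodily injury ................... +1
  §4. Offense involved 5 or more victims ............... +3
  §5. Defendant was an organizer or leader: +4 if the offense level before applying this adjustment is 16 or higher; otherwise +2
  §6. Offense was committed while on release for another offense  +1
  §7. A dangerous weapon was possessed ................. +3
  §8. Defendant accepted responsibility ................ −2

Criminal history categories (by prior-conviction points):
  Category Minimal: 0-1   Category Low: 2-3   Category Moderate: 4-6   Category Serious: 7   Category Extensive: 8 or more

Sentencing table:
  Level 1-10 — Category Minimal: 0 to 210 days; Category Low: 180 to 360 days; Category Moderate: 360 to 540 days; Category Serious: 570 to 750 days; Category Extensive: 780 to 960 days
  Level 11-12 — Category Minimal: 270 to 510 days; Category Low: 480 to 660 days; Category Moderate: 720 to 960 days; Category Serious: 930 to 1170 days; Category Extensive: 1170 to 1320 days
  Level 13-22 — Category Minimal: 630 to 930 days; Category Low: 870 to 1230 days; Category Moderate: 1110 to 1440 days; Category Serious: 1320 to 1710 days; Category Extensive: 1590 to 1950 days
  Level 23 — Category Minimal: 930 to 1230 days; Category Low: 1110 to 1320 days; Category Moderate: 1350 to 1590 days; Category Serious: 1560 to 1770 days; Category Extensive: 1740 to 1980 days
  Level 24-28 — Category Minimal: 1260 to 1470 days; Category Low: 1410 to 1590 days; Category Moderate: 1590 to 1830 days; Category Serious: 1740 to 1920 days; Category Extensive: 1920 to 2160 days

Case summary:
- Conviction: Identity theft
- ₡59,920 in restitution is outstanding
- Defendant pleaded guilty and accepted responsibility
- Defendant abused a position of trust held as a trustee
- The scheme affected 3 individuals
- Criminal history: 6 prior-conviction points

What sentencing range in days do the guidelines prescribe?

Base offense level for identity theft: 21.
§1 applies: 21 + 1 = 22.
§2 applies (level before this adjustment is 22 ≥ 18, so +4): 22 + 4 = 26.
§3 does not apply.
§5 does not apply.
§6 does not apply.
§7 does not apply.
§8 applies: 26 − 2 = 24.
Final offense level: 24.
Criminal history: 6 prior points → Category Moderate (4-6).
Level 24 falls in the 24-28 band.
Grid: Level 24-28 × Category Moderate = 1590-1830 days.

1590-1830 days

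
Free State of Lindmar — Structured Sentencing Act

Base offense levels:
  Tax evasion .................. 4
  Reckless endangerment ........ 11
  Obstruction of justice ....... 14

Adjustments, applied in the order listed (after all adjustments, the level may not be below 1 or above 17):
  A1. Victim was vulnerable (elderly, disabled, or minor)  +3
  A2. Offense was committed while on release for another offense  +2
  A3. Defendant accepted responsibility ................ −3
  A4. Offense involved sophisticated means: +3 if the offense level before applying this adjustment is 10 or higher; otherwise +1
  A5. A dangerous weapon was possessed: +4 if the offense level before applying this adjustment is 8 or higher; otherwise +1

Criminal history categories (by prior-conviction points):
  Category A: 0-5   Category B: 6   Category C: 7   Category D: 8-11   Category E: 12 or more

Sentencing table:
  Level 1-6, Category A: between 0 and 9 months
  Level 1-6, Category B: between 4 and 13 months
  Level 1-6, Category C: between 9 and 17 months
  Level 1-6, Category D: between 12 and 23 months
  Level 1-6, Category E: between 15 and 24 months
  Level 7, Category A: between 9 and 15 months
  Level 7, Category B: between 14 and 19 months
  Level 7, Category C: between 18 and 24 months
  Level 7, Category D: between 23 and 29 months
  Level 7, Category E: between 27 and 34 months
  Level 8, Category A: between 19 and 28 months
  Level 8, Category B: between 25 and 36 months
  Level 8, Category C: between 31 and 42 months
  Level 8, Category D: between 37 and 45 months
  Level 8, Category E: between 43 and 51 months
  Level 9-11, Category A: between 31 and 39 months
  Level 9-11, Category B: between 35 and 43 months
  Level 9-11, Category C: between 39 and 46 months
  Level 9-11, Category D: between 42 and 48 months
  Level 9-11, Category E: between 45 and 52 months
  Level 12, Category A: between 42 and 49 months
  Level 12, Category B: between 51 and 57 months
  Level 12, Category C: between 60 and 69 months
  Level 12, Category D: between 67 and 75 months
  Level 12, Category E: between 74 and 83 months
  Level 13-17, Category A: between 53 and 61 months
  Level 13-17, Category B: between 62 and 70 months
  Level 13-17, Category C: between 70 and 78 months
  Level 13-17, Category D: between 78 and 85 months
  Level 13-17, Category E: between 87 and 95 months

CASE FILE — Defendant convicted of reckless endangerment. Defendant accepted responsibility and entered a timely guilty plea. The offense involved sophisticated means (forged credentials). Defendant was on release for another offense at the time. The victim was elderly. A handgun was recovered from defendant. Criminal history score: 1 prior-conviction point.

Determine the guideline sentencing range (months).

Base offense level for reckless endangerment: 11.
A1 applies: 11 + 3 = 14.
A2 applies: 14 + 2 = 16.
A3 applies: 16 − 3 = 13.
A4 applies (level before this adjustment is 13 ≥ 10, so +3): 13 + 3 = 16.
A5 applies (level before this adjustment is 16 ≥ 8, so +4): 16 + 4 = 20.
Level 20 exceeds the maximum of 17; capped at 17.
Final offense level: 17.
Criminal history: 1 prior point → Category A (0-5).
Level 17 falls in the 13-17 band.
Grid: Level 13-17 × Category A = 53-61 months.

53-61 months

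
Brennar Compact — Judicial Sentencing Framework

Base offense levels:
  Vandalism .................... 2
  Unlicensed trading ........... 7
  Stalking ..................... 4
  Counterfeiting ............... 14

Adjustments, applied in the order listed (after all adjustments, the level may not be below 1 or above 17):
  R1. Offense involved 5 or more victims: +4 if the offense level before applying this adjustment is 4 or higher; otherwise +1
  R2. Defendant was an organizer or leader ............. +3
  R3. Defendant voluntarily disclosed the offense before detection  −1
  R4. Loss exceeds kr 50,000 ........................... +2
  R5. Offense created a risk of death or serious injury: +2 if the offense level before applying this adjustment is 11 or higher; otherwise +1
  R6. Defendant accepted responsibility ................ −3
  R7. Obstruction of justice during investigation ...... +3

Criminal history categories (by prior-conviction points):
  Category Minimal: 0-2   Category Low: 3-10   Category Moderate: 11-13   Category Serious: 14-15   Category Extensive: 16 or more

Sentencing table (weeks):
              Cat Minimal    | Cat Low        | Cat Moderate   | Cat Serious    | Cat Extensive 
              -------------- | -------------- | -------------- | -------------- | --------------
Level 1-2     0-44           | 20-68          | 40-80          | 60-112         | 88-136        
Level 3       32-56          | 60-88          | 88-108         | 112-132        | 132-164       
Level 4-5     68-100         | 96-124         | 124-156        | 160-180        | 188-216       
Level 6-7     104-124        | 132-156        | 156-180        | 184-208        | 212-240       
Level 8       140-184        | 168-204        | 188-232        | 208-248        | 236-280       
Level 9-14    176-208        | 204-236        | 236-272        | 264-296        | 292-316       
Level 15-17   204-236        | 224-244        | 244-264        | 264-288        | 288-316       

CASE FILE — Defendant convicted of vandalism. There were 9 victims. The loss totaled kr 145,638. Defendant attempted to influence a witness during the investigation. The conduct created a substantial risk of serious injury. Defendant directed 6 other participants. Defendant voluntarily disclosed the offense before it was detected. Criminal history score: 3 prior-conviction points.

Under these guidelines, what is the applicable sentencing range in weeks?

Base offense level for vandalism: 2.
R1 applies (level before this adjustment is 2 < 4, so +1): 2 + 1 = 3.
R2 applies: 3 + 3 = 6.
R3 applies: 6 − 1 = 5.
R4 applies: 5 + 2 = 7.
R5 applies (level before this adjustment is 7 < 11, so +1): 7 + 1 = 8.
R7 applies: 8 + 3 = 11.
Final offense level: 11.
Criminal history: 3 prior points → Category Low (3-10).
Level 11 falls in the 9-14 band.
Grid: Level 9-14 × Category Low = 204-236 weeks.

204-236 weeks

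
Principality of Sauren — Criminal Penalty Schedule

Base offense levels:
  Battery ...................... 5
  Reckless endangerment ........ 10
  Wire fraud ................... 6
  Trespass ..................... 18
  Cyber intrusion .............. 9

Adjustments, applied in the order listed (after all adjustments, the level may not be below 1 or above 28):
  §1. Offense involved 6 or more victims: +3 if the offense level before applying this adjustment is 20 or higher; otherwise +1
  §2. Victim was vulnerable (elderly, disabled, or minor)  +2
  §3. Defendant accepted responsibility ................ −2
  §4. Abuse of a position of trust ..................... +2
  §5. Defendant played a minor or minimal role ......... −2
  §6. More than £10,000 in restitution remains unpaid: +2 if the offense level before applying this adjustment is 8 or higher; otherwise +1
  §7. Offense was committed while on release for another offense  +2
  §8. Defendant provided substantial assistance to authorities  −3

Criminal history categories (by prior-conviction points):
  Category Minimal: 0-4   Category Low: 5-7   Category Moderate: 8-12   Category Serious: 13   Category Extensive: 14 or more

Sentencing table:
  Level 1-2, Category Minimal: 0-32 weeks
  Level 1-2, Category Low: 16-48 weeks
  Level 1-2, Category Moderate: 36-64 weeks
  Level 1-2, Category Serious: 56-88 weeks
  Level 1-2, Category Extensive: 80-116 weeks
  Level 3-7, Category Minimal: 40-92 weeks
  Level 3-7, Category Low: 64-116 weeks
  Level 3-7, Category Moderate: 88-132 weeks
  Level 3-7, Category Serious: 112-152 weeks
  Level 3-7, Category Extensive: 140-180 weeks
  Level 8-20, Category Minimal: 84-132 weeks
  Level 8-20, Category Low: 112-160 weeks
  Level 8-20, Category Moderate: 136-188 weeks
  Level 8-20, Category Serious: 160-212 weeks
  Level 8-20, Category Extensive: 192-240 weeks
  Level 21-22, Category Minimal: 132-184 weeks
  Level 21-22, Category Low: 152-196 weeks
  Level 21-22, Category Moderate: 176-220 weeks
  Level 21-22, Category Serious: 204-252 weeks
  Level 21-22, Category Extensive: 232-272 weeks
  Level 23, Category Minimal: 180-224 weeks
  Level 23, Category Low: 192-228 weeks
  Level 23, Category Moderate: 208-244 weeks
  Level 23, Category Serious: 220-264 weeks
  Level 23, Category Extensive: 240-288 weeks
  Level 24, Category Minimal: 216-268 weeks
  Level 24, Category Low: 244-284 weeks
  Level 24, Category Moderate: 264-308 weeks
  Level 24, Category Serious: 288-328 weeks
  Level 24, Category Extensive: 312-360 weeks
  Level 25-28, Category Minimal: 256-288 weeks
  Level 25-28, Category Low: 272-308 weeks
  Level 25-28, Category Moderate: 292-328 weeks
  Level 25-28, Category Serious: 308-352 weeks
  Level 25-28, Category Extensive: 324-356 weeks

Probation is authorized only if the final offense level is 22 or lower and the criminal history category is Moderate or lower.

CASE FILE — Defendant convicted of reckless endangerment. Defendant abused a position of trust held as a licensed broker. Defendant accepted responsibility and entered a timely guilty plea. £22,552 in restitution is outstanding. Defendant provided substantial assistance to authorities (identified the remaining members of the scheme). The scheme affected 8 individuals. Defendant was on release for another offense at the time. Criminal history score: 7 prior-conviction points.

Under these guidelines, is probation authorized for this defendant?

Base offense level for reckless endangerment: 10.
§1 applies (level before this adjustment is 10 < 20, so +1): 10 + 1 = 11.
§3 applies: 11 − 2 = 9.
§4 applies: 9 + 2 = 11.
§5 does not apply.
§6 applies (level before this adjustment is 11 ≥ 8, so +2): 11 + 2 = 13.
§7 applies: 13 + 2 = 15.
§8 applies: 15 − 3 = 12.
Final offense level: 12.
Criminal history: 7 prior points → Category Low (5-7).
Level 12 falls in the 8-20 band.
Grid: Level 8-20 × Category Low = 112-160 weeks.
Probation check: level 12 ≤ 22 and category Low ≤ Moderate → eligible.

Yes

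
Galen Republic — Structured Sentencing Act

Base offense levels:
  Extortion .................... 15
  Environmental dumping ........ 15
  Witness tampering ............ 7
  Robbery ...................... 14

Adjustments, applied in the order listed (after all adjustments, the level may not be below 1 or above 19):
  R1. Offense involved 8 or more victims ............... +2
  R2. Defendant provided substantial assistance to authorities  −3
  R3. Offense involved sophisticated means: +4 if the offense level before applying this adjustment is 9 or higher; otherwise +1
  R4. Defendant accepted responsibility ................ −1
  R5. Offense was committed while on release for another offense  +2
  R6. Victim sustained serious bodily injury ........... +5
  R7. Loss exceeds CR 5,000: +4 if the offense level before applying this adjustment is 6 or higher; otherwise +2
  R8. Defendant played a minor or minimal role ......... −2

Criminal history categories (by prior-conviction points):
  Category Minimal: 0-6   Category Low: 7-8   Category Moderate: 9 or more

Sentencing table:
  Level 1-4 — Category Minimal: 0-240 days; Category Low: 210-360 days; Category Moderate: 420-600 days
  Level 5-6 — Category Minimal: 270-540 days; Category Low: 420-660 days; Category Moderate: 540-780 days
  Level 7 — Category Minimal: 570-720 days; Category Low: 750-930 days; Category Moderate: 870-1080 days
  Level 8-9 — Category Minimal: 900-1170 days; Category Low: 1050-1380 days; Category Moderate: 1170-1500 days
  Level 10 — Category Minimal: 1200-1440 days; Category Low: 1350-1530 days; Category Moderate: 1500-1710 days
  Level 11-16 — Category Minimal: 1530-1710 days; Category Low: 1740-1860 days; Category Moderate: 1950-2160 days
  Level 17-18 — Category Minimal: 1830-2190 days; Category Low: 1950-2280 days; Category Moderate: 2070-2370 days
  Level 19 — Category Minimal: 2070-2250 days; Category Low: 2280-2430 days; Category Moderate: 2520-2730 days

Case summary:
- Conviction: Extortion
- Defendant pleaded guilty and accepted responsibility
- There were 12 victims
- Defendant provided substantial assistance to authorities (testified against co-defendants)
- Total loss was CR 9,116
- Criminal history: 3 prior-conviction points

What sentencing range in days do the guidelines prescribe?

Base offense level for extortion: 15.
R1 applies: 15 + 2 = 17.
R2 applies: 17 − 3 = 14.
R3 does not apply.
R4 applies: 14 − 1 = 13.
R5 does not apply.
R6 does not apply.
R7 applies (level before this adjustment is 13 ≥ 6, so +4): 13 + 4 = 17.
R8 does not apply.
Final offense level: 17.
Criminal history: 3 prior points → Category Minimal (0-6).
Level 17 falls in the 17-18 band.
Grid: Level 17-18 × Category Minimal = 1830-2190 days.

1830-2190 days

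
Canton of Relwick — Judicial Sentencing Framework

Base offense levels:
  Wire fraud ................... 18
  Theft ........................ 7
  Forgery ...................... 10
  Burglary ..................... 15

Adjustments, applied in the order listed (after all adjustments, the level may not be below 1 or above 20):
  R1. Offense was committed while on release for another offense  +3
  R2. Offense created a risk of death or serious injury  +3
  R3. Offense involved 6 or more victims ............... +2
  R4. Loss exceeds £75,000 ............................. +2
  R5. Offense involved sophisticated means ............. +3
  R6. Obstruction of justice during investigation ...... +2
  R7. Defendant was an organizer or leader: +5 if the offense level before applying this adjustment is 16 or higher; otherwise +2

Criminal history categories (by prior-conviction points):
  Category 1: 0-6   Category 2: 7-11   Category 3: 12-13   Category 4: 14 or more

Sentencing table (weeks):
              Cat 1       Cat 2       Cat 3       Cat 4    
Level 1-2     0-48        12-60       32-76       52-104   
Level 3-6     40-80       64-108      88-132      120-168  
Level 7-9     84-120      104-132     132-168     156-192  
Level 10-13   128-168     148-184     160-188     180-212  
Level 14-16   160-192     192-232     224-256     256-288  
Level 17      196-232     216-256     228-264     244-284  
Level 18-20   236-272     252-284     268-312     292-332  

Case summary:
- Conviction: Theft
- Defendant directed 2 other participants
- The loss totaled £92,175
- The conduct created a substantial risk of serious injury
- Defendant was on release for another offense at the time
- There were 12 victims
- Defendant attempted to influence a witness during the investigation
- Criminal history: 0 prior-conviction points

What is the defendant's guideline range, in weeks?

236-272 weeks

Base offense level for theft: 7.
R1 applies: 7 + 3 = 10.
R2 applies: 10 + 3 = 13.
R3 applies: 13 + 2 = 15.
R4 applies: 15 + 2 = 17.
R5 does not apply.
R6 applies: 17 + 2 = 19.
R7 applies (level before this adjustment is 19 ≥ 16, so +5): 19 + 5 = 24.
Level 24 exceeds the maximum of 20; capped at 20.
Final offense level: 20.
Criminal history: 0 prior points → Category 1 (0-6).
Level 20 falls in the 18-20 band.
Grid: Level 18-20 × Category 1 = 236-272 weeks.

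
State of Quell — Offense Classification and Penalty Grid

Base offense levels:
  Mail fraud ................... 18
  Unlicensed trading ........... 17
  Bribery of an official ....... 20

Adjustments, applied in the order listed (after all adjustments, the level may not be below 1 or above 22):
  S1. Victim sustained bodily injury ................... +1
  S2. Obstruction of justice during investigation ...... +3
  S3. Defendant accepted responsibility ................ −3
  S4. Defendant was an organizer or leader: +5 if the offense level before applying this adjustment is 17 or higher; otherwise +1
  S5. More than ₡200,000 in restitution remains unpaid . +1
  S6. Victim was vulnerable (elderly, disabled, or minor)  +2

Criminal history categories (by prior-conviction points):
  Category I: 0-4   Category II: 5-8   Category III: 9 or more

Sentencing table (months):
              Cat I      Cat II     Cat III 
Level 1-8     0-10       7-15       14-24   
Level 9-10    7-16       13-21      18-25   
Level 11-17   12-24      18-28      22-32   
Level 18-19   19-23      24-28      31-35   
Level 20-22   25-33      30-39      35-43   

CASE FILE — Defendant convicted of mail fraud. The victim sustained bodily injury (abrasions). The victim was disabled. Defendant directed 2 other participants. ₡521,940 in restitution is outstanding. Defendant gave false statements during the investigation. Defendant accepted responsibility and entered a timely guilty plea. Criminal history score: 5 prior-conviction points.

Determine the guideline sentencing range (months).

30-39 months

Base offense level for mail fraud: 18.
S1 applies: 18 + 1 = 19.
S2 applies: 19 + 3 = 22.
S3 applies: 22 − 3 = 19.
S4 applies (level before this adjustment is 19 ≥ 17, so +5): 19 + 5 = 24.
S5 applies: 24 + 1 = 25.
S6 applies: 25 + 2 = 27.
Level 27 exceeds the maximum of 22; capped at 22.
Final offense level: 22.
Criminal history: 5 prior points → Category II (5-8).
Level 22 falls in the 20-22 band.
Grid: Level 20-22 × Category II = 30-39 months.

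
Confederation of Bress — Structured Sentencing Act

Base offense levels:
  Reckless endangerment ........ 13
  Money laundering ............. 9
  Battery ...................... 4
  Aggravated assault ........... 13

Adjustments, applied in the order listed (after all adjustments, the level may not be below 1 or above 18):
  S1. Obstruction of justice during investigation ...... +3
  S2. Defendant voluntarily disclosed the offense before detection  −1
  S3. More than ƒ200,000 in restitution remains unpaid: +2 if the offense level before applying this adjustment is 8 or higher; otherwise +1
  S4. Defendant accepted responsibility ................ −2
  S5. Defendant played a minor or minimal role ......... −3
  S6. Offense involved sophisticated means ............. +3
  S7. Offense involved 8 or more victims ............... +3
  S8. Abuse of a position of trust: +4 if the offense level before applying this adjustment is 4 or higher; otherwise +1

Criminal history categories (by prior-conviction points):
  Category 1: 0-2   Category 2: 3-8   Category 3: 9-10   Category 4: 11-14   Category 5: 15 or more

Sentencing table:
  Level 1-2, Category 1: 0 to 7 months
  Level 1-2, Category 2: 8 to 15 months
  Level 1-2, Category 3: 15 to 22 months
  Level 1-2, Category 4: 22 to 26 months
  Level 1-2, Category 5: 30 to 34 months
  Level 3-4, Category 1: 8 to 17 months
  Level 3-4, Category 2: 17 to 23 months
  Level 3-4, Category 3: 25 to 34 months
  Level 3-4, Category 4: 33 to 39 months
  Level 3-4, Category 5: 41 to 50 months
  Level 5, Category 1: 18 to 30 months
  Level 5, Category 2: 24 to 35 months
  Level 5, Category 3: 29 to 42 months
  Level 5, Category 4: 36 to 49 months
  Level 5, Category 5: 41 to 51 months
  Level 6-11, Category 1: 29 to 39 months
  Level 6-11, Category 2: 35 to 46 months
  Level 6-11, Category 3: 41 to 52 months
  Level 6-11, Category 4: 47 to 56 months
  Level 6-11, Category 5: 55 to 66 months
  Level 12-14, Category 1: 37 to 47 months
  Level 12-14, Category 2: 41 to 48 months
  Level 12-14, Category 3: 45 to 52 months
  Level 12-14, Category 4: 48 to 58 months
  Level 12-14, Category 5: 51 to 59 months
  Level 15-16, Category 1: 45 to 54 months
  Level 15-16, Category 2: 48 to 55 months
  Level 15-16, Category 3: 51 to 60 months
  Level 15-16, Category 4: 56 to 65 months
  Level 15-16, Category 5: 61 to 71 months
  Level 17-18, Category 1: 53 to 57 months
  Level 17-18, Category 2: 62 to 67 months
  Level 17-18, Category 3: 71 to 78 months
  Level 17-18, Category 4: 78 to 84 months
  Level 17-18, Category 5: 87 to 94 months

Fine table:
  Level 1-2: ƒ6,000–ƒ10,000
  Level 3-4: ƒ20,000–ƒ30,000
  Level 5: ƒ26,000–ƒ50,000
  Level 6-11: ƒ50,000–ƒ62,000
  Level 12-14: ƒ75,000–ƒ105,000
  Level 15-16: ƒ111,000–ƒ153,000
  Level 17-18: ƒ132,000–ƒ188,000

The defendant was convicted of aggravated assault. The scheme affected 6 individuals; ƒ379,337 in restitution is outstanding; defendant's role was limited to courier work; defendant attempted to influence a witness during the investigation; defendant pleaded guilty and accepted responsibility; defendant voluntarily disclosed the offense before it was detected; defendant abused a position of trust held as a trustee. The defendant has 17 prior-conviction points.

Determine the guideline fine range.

ƒ111,000–ƒ153,000

Base offense level for aggravated assault: 13.
S1 applies: 13 + 3 = 16.
S2 applies: 16 − 1 = 15.
S3 applies (level before this adjustment is 15 ≥ 8, so +2): 15 + 2 = 17.
S4 applies: 17 − 2 = 15.
S5 applies: 15 − 3 = 12.
S7 does not apply.
S8 applies (level before this adjustment is 12 ≥ 4, so +4): 12 + 4 = 16.
Final offense level: 16.
Level 16 falls in the 15-16 band.
Fine table: Level 15-16 → ƒ111,000–ƒ153,000.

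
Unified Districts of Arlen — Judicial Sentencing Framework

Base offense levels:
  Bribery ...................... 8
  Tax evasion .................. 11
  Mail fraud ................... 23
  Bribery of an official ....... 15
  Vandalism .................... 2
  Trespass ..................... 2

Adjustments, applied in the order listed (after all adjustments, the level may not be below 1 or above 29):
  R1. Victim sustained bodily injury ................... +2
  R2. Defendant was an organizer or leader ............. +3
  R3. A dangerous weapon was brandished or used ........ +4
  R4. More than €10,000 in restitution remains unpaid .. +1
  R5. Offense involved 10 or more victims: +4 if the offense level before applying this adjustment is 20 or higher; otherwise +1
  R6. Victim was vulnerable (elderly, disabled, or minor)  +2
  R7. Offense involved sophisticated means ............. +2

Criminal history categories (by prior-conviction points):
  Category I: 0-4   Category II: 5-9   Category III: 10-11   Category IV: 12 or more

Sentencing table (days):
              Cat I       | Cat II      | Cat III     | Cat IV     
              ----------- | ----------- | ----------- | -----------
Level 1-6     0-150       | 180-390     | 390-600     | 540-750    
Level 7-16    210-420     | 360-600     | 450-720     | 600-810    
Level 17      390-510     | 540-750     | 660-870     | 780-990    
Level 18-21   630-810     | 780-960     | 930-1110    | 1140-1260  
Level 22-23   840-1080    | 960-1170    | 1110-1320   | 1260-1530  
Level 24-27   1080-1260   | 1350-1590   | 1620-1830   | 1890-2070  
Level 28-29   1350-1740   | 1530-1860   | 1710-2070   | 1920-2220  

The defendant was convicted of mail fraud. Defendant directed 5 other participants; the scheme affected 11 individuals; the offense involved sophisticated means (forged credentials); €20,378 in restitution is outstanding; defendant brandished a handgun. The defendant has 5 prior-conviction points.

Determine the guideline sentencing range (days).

Base offense level for mail fraud: 23.
R2 applies: 23 + 3 = 26.
R3 applies: 26 + 4 = 30.
R4 applies: 30 + 1 = 31.
R5 applies (level before this adjustment is 31 ≥ 20, so +4): 31 + 4 = 35.
R6 does not apply.
R7 applies: 35 + 2 = 37.
Level 37 exceeds the maximum of 29; capped at 29.
Final offense level: 29.
Criminal history: 5 prior points → Category II (5-9).
Level 29 falls in the 28-29 band.
Grid: Level 28-29 × Category II = 1530-1860 days.

1530-1860 days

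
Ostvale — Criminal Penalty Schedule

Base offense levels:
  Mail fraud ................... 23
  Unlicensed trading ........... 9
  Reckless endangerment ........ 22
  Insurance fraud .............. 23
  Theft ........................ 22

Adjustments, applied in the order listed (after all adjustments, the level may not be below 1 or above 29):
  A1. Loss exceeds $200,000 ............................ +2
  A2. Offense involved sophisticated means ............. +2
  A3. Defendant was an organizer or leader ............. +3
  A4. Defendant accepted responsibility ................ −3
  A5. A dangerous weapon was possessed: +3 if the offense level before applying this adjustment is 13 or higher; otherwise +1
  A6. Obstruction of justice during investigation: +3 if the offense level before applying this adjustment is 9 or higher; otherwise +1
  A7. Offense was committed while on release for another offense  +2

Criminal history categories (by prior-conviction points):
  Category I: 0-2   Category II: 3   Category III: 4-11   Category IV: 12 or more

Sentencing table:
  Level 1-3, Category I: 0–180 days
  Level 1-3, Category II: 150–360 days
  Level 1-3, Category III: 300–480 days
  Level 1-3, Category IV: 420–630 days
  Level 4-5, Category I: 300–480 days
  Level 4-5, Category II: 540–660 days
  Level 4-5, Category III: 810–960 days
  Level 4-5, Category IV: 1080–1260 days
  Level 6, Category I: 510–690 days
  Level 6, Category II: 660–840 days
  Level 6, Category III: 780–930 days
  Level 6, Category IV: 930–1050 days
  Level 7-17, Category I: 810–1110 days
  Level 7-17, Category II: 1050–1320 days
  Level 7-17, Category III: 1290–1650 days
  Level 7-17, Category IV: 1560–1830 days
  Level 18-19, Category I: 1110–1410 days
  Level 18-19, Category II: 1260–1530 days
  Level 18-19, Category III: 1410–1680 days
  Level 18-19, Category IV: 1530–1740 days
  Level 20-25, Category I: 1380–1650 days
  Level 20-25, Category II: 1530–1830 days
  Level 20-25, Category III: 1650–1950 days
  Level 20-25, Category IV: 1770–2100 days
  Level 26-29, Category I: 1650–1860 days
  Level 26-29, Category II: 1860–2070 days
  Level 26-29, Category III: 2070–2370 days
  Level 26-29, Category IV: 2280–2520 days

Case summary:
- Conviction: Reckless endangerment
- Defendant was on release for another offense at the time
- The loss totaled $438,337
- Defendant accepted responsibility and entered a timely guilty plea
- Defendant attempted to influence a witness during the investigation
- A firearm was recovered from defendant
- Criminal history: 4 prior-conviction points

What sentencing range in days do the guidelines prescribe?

2070-2370 days

Base offense level for reckless endangerment: 22.
A1 applies: 22 + 2 = 24.
A3 does not apply.
A4 applies: 24 − 3 = 21.
A5 applies (level before this adjustment is 21 ≥ 13, so +3): 21 + 3 = 24.
A6 applies (level before this adjustment is 24 ≥ 9, so +3): 24 + 3 = 27.
A7 applies: 27 + 2 = 29.
Final offense level: 29.
Criminal history: 4 prior points → Category III (4-11).
Level 29 falls in the 26-29 band.
Grid: Level 26-29 × Category III = 2070-2370 days.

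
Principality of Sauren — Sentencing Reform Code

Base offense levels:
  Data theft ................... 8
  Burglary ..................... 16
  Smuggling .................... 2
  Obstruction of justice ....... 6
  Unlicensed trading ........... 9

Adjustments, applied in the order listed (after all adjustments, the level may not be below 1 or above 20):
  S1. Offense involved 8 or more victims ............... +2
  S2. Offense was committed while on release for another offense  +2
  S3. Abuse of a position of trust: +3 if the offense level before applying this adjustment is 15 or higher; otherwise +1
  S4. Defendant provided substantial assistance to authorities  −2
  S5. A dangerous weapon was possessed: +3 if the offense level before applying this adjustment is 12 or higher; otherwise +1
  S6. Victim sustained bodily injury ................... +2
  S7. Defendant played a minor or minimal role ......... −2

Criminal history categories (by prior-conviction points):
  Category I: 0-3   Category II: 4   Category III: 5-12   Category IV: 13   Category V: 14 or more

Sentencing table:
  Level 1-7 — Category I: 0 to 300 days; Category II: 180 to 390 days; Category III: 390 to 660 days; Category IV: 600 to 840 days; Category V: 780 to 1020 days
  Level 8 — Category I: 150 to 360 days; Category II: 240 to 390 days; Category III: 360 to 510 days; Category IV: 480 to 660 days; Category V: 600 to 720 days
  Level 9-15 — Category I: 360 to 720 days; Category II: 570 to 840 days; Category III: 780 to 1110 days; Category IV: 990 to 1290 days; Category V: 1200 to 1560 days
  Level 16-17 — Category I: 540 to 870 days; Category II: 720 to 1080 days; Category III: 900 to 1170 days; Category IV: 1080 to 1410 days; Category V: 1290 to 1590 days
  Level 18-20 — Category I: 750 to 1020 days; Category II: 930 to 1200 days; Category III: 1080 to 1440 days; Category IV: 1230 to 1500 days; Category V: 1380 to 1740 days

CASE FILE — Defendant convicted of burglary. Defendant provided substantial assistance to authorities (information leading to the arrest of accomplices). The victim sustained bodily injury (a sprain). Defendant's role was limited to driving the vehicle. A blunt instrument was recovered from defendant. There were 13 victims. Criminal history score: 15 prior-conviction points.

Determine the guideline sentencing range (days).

Base offense level for burglary: 16.
S1 applies: 16 + 2 = 18.
S2 does not apply.
S3 does not apply.
S4 applies: 18 − 2 = 16.
S5 applies (level before this adjustment is 16 ≥ 12, so +3): 16 + 3 = 19.
S6 applies: 19 + 2 = 21.
S7 applies: 21 − 2 = 19.
Final offense level: 19.
Criminal history: 15 prior points → Category V (14+).
Level 19 falls in the 18-20 band.
Grid: Level 18-20 × Category V = 1380-1740 days.

1380-1740 days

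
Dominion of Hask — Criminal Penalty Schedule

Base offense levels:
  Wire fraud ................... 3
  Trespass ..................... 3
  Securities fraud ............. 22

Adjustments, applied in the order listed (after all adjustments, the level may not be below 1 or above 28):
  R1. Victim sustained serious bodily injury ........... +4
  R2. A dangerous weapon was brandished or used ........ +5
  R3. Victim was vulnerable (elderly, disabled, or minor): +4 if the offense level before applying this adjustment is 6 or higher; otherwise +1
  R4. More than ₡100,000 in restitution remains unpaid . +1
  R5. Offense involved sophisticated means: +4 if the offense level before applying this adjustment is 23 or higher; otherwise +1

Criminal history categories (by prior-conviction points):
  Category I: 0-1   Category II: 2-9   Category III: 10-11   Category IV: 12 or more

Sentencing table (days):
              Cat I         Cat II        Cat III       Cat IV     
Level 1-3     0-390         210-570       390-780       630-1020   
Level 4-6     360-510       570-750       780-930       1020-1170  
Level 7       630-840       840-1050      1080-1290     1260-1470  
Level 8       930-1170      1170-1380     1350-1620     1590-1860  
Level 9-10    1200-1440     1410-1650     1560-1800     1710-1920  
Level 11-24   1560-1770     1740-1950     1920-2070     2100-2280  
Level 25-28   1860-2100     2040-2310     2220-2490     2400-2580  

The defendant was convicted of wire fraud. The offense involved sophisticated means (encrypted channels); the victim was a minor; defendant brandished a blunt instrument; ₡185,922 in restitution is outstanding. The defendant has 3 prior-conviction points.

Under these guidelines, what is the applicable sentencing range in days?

Base offense level for wire fraud: 3.
R1 does not apply.
R2 applies: 3 + 5 = 8.
R3 applies (level before this adjustment is 8 ≥ 6, so +4): 8 + 4 = 12.
R4 applies: 12 + 1 = 13.
R5 applies (level before this adjustment is 13 < 23, so +1): 13 + 1 = 14.
Final offense level: 14.
Criminal history: 3 prior points → Category II (2-9).
Level 14 falls in the 11-24 band.
Grid: Level 11-24 × Category II = 1740-1950 days.

1740-1950 days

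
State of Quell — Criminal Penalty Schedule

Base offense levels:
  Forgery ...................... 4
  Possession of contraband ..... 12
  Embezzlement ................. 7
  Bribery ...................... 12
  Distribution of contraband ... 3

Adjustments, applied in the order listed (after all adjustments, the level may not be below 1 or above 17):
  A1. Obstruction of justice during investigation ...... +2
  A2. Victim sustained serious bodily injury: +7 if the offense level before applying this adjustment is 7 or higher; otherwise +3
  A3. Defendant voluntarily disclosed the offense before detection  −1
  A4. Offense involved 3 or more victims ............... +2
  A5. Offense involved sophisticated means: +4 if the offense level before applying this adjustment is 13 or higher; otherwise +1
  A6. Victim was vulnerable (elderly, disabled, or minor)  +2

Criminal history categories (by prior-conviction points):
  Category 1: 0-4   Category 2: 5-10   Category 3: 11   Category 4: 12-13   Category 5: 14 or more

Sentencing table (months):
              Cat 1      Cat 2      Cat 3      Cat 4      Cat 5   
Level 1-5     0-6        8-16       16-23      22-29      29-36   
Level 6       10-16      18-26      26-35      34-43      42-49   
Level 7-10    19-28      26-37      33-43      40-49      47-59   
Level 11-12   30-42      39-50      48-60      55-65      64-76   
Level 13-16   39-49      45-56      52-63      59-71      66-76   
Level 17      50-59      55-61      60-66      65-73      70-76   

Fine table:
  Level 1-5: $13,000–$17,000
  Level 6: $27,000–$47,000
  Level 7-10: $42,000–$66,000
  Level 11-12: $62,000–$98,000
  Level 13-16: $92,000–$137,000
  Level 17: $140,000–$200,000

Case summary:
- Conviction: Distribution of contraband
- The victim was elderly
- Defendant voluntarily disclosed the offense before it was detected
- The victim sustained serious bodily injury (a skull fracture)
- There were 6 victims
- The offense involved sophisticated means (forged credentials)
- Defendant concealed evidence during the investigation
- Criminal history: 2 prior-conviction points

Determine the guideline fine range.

Base offense level for distribution of contraband: 3.
A1 applies: 3 + 2 = 5.
A2 applies (level before this adjustment is 5 < 7, so +3): 5 + 3 = 8.
A3 applies: 8 − 1 = 7.
A4 applies: 7 + 2 = 9.
A5 applies (level before this adjustment is 9 < 13, so +1): 9 + 1 = 10.
A6 applies: 10 + 2 = 12.
Final offense level: 12.
Level 12 falls in the 11-12 band.
Fine table: Level 11-12 → $62,000–$98,000.

$62,000–$98,000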